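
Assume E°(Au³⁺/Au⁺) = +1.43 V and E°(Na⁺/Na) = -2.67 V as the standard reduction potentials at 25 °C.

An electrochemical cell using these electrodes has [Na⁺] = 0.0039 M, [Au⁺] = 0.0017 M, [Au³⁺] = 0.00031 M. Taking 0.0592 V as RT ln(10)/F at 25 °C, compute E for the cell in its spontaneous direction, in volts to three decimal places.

Au³⁺/Au⁺ is the cathode (higher E°), Na⁺/Na the anode: E°cell = +1.43 − (-2.67) = +4.10 V, n = 2.
Overall: Au³⁺(aq) + 2 Na(s) → Au⁺(aq) + 2 Na⁺(aq)
Q = [Au⁺]·[Na⁺]^2 / ([Au³⁺]); log Q = -4.079.
E = E° − (0.0592/n) log Q = +4.10 − (0.0592/2)(-4.079) = +4.221 V.

+4.221 V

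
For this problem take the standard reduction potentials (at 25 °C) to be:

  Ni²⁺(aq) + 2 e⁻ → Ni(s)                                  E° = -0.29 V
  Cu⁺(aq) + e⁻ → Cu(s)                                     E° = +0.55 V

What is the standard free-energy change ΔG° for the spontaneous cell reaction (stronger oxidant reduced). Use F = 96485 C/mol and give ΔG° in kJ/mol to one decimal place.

Cu⁺/Cu (E° = +0.55 V) is the cathode; Ni²⁺/Ni (E° = -0.29 V) is the anode, so E°cell = +0.84 V.
Balancing electrons gives n = 2 (lcm of 1 and 2).
ΔG° = −nFE° = −(2)(96485)(+0.84) = -162,095 J = -162.1 kJ/mol.

-162.1 kJ/mol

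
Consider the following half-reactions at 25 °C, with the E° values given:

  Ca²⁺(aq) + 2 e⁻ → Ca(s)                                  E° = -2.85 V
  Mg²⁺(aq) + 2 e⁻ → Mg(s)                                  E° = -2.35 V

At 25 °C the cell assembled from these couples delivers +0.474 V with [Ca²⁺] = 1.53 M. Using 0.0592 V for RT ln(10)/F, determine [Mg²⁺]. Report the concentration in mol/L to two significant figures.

Mg²⁺/Mg is the cathode, Ca²⁺/Ca the anode: E°cell = +0.50 V, n = 2.
Overall reaction: Mg²⁺(aq) + Ca(s) → Mg(s) + Ca²⁺(aq); Q = [Ca²⁺]^1/[Mg²⁺]^1.
From E = E° − (0.0592/n) log Q: log Q = (E° − E)·n/0.0592 = (+0.50 − (+0.474))·2/0.0592 = 0.8784.
So 1·log[Mg²⁺] = 1·log(1.53) − log Q = 0.1847 − (0.8784) = -0.6937; [Mg²⁺] = 10^(-0.6937) ≈ 0.20 M.

0.20 M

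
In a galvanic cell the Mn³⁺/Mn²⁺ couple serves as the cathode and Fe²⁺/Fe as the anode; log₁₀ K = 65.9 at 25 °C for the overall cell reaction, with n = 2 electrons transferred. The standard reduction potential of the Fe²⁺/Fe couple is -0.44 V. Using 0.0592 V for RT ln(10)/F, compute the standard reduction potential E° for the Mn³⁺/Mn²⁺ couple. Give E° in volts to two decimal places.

+1.51 V

E°cell = (0.0592/n)·log K = (0.0592/2)(65.9) = +1.951 V.
Since Mn³⁺/Mn²⁺ is the cathode and Fe²⁺/Fe the anode, E°cell = E°(Mn³⁺/Mn²⁺) − E°(Fe²⁺/Fe).
So E°(Mn³⁺/Mn²⁺) = E°cell + E°(Fe²⁺/Fe) = +1.951 + (-0.44) = +1.51 V.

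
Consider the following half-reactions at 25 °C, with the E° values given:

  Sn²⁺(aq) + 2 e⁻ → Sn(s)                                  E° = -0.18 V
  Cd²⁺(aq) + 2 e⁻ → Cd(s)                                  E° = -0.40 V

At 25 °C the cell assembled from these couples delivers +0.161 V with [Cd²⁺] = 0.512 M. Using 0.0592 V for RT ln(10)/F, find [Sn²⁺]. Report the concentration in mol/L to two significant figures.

Sn²⁺/Sn is the cathode, Cd²⁺/Cd the anode: E°cell = +0.22 V, n = 2.
Overall reaction: Sn²⁺(aq) + Cd(s) → Sn(s) + Cd²⁺(aq); Q = [Cd²⁺]^1/[Sn²⁺]^1.
From E = E° − (0.0592/n) log Q: log Q = (E° − E)·n/0.0592 = (+0.22 − (+0.161))·2/0.0592 = 1.9932.
So 1·log[Sn²⁺] = 1·log(0.512) − log Q = -0.2907 − (1.9932) = -2.2839; [Sn²⁺] = 10^(-2.2839) ≈ 0.0052 M.

0.0052 M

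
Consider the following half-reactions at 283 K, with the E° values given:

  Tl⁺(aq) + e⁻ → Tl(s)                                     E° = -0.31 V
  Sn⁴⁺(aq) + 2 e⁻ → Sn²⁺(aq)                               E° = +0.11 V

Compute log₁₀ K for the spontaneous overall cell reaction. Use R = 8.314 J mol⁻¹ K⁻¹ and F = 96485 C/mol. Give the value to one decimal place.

15.0

Cathode: Sn⁴⁺/Sn²⁺; anode: Tl⁺/Tl. E°cell = (+0.11) − (-0.31) = +0.42 V, with n = 2.
ΔG° = −nFE° = −RT ln K, so ln K = nFE°/(RT) = (2)(96485)(+0.42) / ((8.314)(283)) = 34.446.
log₁₀ K = 34.446 / ln 10 = 15.0.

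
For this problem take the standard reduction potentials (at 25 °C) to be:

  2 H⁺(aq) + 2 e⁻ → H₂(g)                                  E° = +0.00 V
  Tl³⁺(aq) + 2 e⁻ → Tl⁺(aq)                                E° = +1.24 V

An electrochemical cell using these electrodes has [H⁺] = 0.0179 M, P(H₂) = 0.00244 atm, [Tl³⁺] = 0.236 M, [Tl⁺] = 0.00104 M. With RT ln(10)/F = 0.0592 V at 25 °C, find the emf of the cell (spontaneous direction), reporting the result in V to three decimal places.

+1.336 V

Tl³⁺/Tl⁺ is the cathode (higher E°), H⁺/H₂ the anode: E°cell = +1.24 − (+0.00) = +1.24 V, n = 2.
Overall: Tl³⁺(aq) + H₂(g) → Tl⁺(aq) + 2 H⁺(aq)
Q = [Tl⁺]·[H⁺]^2 / ([Tl³⁺]·P(H₂)); log Q = -3.238.
E = E° − (0.0592/n) log Q = +1.24 − (0.0592/2)(-3.238) = +1.336 V.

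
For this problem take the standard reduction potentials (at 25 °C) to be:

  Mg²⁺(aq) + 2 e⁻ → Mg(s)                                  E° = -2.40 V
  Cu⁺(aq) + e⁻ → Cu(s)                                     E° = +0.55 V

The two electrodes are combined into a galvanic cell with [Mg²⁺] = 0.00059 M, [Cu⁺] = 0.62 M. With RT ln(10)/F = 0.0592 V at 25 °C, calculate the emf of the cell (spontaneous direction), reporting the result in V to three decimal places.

Cu⁺/Cu is the cathode (higher E°), Mg²⁺/Mg the anode: E°cell = +0.55 − (-2.40) = +2.95 V, n = 2.
Overall: 2 Cu⁺(aq) + Mg(s) → 2 Cu(s) + Mg²⁺(aq)
Q = [Mg²⁺] / ([Cu⁺]^2); log Q = -2.814.
E = E° − (0.0592/n) log Q = +2.95 − (0.0592/2)(-2.814) = +3.033 V.

+3.033 V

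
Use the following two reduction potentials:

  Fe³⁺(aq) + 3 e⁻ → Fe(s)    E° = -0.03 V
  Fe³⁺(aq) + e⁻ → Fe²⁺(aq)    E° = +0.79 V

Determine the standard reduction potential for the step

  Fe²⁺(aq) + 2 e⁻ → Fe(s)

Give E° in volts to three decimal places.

-0.440 V

Sequential free energies add, so n₃E°₃ = n₁E°₁ + n₂E°₂.
With n₃ = 3, and the known step contributing 1×(+0.79) V, the unknown satisfies 2·E° = 3×(-0.03) − 1×(+0.79) = -0.880.
E° = -0.880 / 2 = -0.440 V.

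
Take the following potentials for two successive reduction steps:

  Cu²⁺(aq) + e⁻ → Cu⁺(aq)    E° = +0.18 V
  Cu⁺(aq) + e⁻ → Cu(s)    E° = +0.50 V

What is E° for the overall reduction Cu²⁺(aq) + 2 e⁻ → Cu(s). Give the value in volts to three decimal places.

Since ΔG° = −nFE° is additive over sequential reductions, n₃E°₃ = n₁E°₁ + n₂E°₂.
E°₃ = (1×+0.18 + 1×+0.50) / 2 = (+0.680) / 2 = +0.340 V.

+0.340 V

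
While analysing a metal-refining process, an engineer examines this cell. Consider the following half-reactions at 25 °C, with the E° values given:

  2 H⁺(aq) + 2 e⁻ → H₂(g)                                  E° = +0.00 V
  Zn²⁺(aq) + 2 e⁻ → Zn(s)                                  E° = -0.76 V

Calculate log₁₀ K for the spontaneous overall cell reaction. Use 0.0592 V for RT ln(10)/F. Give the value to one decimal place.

25.7

Cathode: H⁺/H₂; anode: Zn²⁺/Zn. E°cell = +0.76 V, n = 2.
log K = nE°cell / 0.0592 = (2)(+0.76) / 0.0592 = 25.7.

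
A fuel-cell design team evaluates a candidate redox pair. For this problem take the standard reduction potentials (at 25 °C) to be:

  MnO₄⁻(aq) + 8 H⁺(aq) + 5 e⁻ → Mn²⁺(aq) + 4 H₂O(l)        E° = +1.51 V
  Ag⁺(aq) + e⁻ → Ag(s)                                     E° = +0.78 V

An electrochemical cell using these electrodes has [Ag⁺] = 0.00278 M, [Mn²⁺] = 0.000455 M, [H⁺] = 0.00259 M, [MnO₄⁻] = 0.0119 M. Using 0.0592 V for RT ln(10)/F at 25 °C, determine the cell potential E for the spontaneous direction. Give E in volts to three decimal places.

+0.653 V

MnO₄⁻/Mn²⁺ is the cathode (higher E°), Ag⁺/Ag the anode: E°cell = +1.51 − (+0.78) = +0.73 V, n = 5.
Overall: MnO₄⁻(aq) + 8 H⁺(aq) + 5 Ag(s) → Mn²⁺(aq) + 4 H₂O(l) + 5 Ag⁺(aq)
Q = [Mn²⁺]·[Ag⁺]^5 / ([MnO₄⁻]·[H⁺]^8); log Q = 6.496.
E = E° − (0.0592/n) log Q = +0.73 − (0.0592/5)(6.496) = +0.653 V.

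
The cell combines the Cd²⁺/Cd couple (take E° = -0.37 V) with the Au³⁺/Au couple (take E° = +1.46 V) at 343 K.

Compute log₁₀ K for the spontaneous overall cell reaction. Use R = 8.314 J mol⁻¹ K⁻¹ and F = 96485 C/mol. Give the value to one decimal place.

Cathode: Au³⁺/Au; anode: Cd²⁺/Cd. E°cell = (+1.46) − (-0.37) = +1.83 V, with n = 6.
ΔG° = −nFE° = −RT ln K, so ln K = nFE°/(RT) = (6)(96485)(+1.83) / ((8.314)(343)) = 371.499.
log₁₀ K = 371.499 / ln 10 = 161.3.

161.3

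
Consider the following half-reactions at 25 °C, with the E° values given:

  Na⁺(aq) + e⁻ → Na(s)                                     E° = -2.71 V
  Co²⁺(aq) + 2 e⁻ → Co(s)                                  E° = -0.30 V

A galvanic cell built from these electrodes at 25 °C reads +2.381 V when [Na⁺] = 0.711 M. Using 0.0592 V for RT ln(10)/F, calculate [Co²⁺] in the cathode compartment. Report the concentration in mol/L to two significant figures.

Co²⁺/Co is the cathode, Na⁺/Na the anode: E°cell = +2.41 V, n = 2.
Overall reaction: Co²⁺(aq) + 2 Na(s) → Co(s) + 2 Na⁺(aq); Q = [Na⁺]^2/[Co²⁺]^1.
From E = E° − (0.0592/n) log Q: log Q = (E° − E)·n/0.0592 = (+2.41 − (+2.381))·2/0.0592 = 0.9797.
So 1·log[Co²⁺] = 2·log(0.711) − log Q = -0.2963 − (0.9797) = -1.2760; [Co²⁺] = 10^(-1.2760) ≈ 0.053 M.

0.053 M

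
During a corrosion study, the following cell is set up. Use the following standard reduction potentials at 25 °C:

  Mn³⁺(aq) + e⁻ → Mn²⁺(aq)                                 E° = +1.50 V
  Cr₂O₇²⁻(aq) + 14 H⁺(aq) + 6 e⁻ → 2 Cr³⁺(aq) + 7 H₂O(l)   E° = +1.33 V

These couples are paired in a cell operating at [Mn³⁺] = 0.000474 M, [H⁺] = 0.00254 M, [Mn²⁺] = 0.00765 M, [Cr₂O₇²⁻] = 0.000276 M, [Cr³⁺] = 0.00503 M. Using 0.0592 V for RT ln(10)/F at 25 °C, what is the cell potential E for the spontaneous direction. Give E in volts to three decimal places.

+0.447 V

Mn³⁺/Mn²⁺ is the cathode (higher E°), Cr₂O₇²⁻/Cr³⁺ the anode: E°cell = +1.50 − (+1.33) = +0.17 V, n = 6.
Overall: 6 Mn³⁺(aq) + 2 Cr³⁺(aq) + 7 H₂O(l) → 6 Mn²⁺(aq) + Cr₂O₇²⁻(aq) + 14 H⁺(aq)
Q = [Mn²⁺]^6·[Cr₂O₇²⁻]·[H⁺]^14 / ([Mn³⁺]^6·[Cr³⁺]^2); log Q = -28.047.
E = E° − (0.0592/n) log Q = +0.17 − (0.0592/6)(-28.047) = +0.447 V.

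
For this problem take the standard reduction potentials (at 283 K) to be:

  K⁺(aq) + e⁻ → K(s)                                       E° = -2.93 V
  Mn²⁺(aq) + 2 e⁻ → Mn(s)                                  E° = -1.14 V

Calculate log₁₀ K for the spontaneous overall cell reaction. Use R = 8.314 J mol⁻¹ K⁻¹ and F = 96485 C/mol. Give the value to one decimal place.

63.8

Cathode: Mn²⁺/Mn; anode: K⁺/K. E°cell = (-1.14) − (-2.93) = +1.79 V, with n = 2.
ΔG° = −nFE° = −RT ln K, so ln K = nFE°/(RT) = (2)(96485)(+1.79) / ((8.314)(283)) = 146.807.
log₁₀ K = 146.807 / ln 10 = 63.8.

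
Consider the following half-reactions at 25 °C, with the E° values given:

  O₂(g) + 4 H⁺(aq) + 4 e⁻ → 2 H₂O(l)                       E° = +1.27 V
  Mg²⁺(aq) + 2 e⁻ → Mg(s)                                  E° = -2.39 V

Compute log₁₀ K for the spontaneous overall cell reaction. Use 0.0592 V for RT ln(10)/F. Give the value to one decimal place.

247.3

Cathode: O₂/H₂O; anode: Mg²⁺/Mg. E°cell = +3.66 V, n = 4.
log K = nE°cell / 0.0592 = (4)(+3.66) / 0.0592 = 247.3.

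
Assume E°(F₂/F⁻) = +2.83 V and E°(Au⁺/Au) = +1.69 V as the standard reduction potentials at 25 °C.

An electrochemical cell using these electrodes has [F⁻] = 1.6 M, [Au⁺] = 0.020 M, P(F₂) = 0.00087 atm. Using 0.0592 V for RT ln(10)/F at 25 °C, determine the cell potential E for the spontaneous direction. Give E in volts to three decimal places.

+1.138 V

F₂/F⁻ is the cathode (higher E°), Au⁺/Au the anode: E°cell = +2.83 − (+1.69) = +1.14 V, n = 2.
Overall: F₂(g) + 2 Au(s) → 2 F⁻(aq) + 2 Au⁺(aq)
Q = [F⁻]^2·[Au⁺]^2 / (P(F₂)); log Q = 0.071.
E = E° − (0.0592/n) log Q = +1.14 − (0.0592/2)(0.071) = +1.138 V.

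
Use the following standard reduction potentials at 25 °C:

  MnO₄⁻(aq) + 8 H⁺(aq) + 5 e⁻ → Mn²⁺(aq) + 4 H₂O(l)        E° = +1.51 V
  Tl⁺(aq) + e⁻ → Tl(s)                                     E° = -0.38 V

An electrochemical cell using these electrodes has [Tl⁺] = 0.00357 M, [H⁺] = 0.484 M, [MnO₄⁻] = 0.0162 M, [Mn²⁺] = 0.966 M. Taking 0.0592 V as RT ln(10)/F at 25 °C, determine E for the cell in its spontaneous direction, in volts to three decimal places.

+1.984 V

MnO₄⁻/Mn²⁺ is the cathode (higher E°), Tl⁺/Tl the anode: E°cell = +1.51 − (-0.38) = +1.89 V, n = 5.
Overall: MnO₄⁻(aq) + 8 H⁺(aq) + 5 Tl(s) → Mn²⁺(aq) + 4 H₂O(l) + 5 Tl⁺(aq)
Q = [Mn²⁺]·[Tl⁺]^5 / ([MnO₄⁻]·[H⁺]^8); log Q = -7.940.
E = E° − (0.0592/n) log Q = +1.89 − (0.0592/5)(-7.940) = +1.984 V.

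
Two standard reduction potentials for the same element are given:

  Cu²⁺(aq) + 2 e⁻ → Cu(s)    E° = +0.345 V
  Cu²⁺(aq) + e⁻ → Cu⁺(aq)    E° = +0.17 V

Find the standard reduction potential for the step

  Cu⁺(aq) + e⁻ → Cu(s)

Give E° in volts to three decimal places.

+0.520 V

Sequential free energies add, so n₃E°₃ = n₁E°₁ + n₂E°₂.
With n₃ = 2, and the known step contributing 1×(+0.17) V, the unknown satisfies 1·E° = 2×(+0.345) − 1×(+0.17) = +0.520.
E° = +0.520 / 1 = +0.520 V.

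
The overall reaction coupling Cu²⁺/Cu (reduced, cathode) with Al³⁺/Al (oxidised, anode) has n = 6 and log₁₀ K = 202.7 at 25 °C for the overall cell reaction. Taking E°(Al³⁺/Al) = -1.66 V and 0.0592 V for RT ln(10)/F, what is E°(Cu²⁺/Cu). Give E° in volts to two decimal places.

E°cell = (0.0592/n)·log K = (0.0592/6)(202.7) = +2.000 V.
Since Cu²⁺/Cu is the cathode and Al³⁺/Al the anode, E°cell = E°(Cu²⁺/Cu) − E°(Al³⁺/Al).
So E°(Cu²⁺/Cu) = E°cell + E°(Al³⁺/Al) = +2.000 + (-1.66) = +0.34 V.

+0.34 V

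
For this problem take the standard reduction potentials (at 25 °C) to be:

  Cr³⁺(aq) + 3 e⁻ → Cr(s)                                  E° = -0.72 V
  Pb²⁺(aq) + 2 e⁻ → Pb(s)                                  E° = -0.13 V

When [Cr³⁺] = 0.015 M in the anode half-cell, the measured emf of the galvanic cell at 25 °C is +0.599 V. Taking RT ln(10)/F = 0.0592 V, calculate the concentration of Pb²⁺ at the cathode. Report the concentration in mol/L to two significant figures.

0.12 M

Pb²⁺/Pb is the cathode, Cr³⁺/Cr the anode: E°cell = +0.59 V, n = 6.
Overall reaction: 3 Pb²⁺(aq) + 2 Cr(s) → 3 Pb(s) + 2 Cr³⁺(aq); Q = [Cr³⁺]^2/[Pb²⁺]^3.
From E = E° − (0.0592/n) log Q: log Q = (E° − E)·n/0.0592 = (+0.59 − (+0.599))·6/0.0592 = -0.9122.
So 3·log[Pb²⁺] = 2·log(0.015) − log Q = -3.6478 − (-0.9122) = -2.7356; log[Pb²⁺] = -2.7356 / 3 = -0.9119; [Pb²⁺] = 10^(-0.9119) ≈ 0.12 M.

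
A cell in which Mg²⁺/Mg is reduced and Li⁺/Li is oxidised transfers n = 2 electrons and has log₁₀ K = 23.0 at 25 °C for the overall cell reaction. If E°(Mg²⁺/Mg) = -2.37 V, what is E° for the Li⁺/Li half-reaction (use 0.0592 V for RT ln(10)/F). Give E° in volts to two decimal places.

-3.05 V

E°cell = (0.0592/n)·log K = (0.0592/2)(23.0) = +0.681 V.
Since Mg²⁺/Mg is the cathode and Li⁺/Li the anode, E°cell = E°(Mg²⁺/Mg) − E°(Li⁺/Li).
So E°(Li⁺/Li) = E°(Mg²⁺/Mg) − E°cell = (-2.37) − (+0.681) = -3.05 V.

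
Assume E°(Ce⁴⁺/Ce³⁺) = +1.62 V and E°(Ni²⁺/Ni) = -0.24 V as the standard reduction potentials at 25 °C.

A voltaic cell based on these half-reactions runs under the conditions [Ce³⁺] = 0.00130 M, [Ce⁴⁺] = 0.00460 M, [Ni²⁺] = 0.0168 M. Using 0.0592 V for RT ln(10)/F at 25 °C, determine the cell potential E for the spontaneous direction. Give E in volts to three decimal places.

+1.945 V

Ce⁴⁺/Ce³⁺ is the cathode (higher E°), Ni²⁺/Ni the anode: E°cell = +1.62 − (-0.24) = +1.86 V, n = 2.
Overall: 2 Ce⁴⁺(aq) + Ni(s) → 2 Ce³⁺(aq) + Ni²⁺(aq)
Q = [Ce³⁺]^2·[Ni²⁺] / ([Ce⁴⁺]^2); log Q = -2.872.
E = E° − (0.0592/n) log Q = +1.86 − (0.0592/2)(-2.872) = +1.945 V.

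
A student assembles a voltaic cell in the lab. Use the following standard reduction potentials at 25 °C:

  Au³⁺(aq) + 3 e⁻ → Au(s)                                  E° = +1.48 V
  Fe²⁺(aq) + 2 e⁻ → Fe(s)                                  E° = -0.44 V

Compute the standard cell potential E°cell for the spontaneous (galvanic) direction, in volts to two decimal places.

The Au³⁺/Au couple has the higher reduction potential, so it is the cathode; Fe²⁺/Fe is oxidised at the anode.
E°cell = E°(cathode) − E°(anode) = (+1.48) − (-0.44) = +1.92 V.

+1.92 V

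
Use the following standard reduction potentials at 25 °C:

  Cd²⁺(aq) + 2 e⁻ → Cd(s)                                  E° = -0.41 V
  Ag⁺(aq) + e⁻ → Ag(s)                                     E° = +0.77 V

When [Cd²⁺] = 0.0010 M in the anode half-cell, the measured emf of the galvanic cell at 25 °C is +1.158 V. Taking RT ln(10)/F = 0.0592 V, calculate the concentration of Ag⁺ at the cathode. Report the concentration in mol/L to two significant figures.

Ag⁺/Ag is the cathode, Cd²⁺/Cd the anode: E°cell = +1.18 V, n = 2.
Overall reaction: 2 Ag⁺(aq) + Cd(s) → 2 Ag(s) + Cd²⁺(aq); Q = [Cd²⁺]^1/[Ag⁺]^2.
From E = E° − (0.0592/n) log Q: log Q = (E° − E)·n/0.0592 = (+1.18 − (+1.158))·2/0.0592 = 0.7432.
So 2·log[Ag⁺] = 1·log(0.001) − log Q = -3.0000 − (0.7432) = -3.7432; log[Ag⁺] = -3.7432 / 2 = -1.8716; [Ag⁺] = 10^(-1.8716) ≈ 0.013 M.

0.013 M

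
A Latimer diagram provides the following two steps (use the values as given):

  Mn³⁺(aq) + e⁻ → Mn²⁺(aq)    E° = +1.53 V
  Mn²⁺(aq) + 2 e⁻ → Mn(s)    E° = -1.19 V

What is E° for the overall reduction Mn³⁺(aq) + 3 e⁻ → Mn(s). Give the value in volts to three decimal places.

Adding the free-energy changes (−nFE°) of the two steps gives −n₃FE°₃ = −n₁FE°₁ − n₂FE°₂.
E°₃ = (1×+1.53 + 2×-1.19) / 3 = (-0.850) / 3 = -0.283 V.

-0.283 V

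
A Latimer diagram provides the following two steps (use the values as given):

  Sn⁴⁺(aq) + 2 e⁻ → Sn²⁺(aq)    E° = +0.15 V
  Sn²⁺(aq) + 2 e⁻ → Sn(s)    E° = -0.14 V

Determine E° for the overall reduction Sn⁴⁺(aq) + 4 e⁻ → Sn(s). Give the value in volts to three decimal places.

Adding the free-energy changes (−nFE°) of the two steps gives −n₃FE°₃ = −n₁FE°₁ − n₂FE°₂.
E°₃ = (2×+0.15 + 2×-0.14) / 4 = (+0.020) / 4 = +0.005 V.

+0.005 V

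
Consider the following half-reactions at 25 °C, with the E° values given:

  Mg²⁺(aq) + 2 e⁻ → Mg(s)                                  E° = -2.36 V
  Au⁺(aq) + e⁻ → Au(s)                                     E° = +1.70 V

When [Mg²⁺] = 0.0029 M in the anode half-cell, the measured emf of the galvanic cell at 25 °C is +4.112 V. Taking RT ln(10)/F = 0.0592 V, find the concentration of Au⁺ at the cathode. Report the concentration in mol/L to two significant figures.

0.41 M

Au⁺/Au is the cathode, Mg²⁺/Mg the anode: E°cell = +4.06 V, n = 2.
Overall reaction: 2 Au⁺(aq) + Mg(s) → 2 Au(s) + Mg²⁺(aq); Q = [Mg²⁺]^1/[Au⁺]^2.
From E = E° − (0.0592/n) log Q: log Q = (E° − E)·n/0.0592 = (+4.06 − (+4.112))·2/0.0592 = -1.7568.
So 2·log[Au⁺] = 1·log(0.0029) − log Q = -2.5376 − (-1.7568) = -0.7808; log[Au⁺] = -0.7808 / 2 = -0.3904; [Au⁺] = 10^(-0.3904) ≈ 0.41 M.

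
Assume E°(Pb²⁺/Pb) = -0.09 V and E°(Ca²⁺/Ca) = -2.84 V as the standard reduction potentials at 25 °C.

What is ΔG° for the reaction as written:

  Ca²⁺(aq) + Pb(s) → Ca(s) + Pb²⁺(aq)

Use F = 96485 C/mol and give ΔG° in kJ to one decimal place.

+530.7 kJ

As written, Ca²⁺/Ca is reduced (cathode) and Pb²⁺/Pb is oxidised (anode), so E°cell = (-2.84) − (-0.09) = -2.75 V.
Balancing electrons gives n = 2.
ΔG° = −nFE° = −(2)(96485)(-2.75) = 530,668 J = +530.7 kJ.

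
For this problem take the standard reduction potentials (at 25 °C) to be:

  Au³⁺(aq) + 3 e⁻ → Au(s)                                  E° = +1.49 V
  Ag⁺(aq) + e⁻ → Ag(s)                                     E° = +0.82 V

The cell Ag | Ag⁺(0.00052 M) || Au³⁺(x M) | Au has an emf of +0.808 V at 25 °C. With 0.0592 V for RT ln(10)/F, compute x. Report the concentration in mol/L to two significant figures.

Au³⁺/Au is the cathode, Ag⁺/Ag the anode: E°cell = +0.67 V, n = 3.
Overall reaction: Au³⁺(aq) + 3 Ag(s) → Au(s) + 3 Ag⁺(aq); Q = [Ag⁺]^3/[Au³⁺]^1.
From E = E° − (0.0592/n) log Q: log Q = (E° − E)·n/0.0592 = (+0.67 − (+0.808))·3/0.0592 = -6.9932.
So 1·log[Au³⁺] = 3·log(0.00052) − log Q = -9.8520 − (-6.9932) = -2.8588; [Au³⁺] = 10^(-2.8588) ≈ 0.0014 M.

0.0014 M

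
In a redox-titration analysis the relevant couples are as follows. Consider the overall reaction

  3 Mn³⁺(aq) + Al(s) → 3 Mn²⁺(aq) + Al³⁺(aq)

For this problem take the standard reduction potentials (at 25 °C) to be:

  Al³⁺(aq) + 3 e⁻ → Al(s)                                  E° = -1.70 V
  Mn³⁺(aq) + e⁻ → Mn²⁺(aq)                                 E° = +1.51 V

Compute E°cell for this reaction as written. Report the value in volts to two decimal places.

+3.21 V

The Mn³⁺/Mn²⁺ couple has the higher reduction potential, so it is the cathode; Al³⁺/Al is oxidised at the anode.
E°cell = E°(cathode) − E°(anode) = (+1.51) − (-1.70) = +3.21 V.
Since E°cell > 0, the reaction is spontaneous under standard conditions.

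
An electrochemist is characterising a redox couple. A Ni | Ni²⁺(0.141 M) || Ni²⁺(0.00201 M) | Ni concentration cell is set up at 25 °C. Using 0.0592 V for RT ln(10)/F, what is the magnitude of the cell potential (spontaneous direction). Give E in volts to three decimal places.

+0.055 V

For a concentration cell E°cell = 0. The 0.141 M side is the cathode (reduction is favoured where [Ni²⁺] is higher).
With n = 2, E = −(0.0592/2) log([Ni²⁺]ₐₙ/[Ni²⁺]꜀ₐₜ) = −(0.0592/2) log(0.00201/0.141) = −(0.0592/2)(-1.846) = +0.055 V.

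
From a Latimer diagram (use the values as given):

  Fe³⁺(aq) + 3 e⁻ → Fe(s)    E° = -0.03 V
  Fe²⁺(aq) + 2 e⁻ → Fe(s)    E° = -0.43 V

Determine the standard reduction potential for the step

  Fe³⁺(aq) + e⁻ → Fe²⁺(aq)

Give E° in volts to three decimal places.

+0.770 V

Sequential free energies add, so n₃E°₃ = n₁E°₁ + n₂E°₂.
With n₃ = 3, and the known step contributing 2×(-0.43) V, the unknown satisfies 1·E° = 3×(-0.03) − 2×(-0.43) = +0.770.
E° = +0.770 / 1 = +0.770 V.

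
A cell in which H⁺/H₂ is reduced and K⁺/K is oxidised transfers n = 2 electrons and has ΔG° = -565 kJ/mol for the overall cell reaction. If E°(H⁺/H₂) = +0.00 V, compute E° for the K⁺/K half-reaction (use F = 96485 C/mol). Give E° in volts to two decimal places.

E°cell = −ΔG°/(nF) = −(-565×10³)/((2)(96485)) = +2.928 V.
Since H⁺/H₂ is the cathode and K⁺/K the anode, E°cell = E°(H⁺/H₂) − E°(K⁺/K).
So E°(K⁺/K) = E°(H⁺/H₂) − E°cell = (+0.00) − (+2.928) = -2.93 V.

-2.93 V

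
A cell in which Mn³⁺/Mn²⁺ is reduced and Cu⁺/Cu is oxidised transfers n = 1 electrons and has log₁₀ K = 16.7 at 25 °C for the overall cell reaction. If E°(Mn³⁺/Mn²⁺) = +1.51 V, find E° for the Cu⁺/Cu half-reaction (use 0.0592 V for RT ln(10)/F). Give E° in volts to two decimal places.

+0.52 V

E°cell = (0.0592/n)·log K = (0.0592/1)(16.7) = +0.989 V.
Since Mn³⁺/Mn²⁺ is the cathode and Cu⁺/Cu the anode, E°cell = E°(Mn³⁺/Mn²⁺) − E°(Cu⁺/Cu).
So E°(Cu⁺/Cu) = E°(Mn³⁺/Mn²⁺) − E°cell = (+1.51) − (+0.989) = +0.52 V.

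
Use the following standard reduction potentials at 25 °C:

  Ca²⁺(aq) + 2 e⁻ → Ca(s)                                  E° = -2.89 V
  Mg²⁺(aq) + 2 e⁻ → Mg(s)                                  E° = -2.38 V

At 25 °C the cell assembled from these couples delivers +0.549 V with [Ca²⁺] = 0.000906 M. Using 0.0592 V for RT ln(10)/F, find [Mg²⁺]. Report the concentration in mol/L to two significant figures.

0.019 M

Mg²⁺/Mg is the cathode, Ca²⁺/Ca the anode: E°cell = +0.51 V, n = 2.
Overall reaction: Mg²⁺(aq) + Ca(s) → Mg(s) + Ca²⁺(aq); Q = [Ca²⁺]^1/[Mg²⁺]^1.
From E = E° − (0.0592/n) log Q: log Q = (E° − E)·n/0.0592 = (+0.51 − (+0.549))·2/0.0592 = -1.3176.
So 1·log[Mg²⁺] = 1·log(0.000906) − log Q = -3.0429 − (-1.3176) = -1.7253; [Mg²⁺] = 10^(-1.7253) ≈ 0.019 M.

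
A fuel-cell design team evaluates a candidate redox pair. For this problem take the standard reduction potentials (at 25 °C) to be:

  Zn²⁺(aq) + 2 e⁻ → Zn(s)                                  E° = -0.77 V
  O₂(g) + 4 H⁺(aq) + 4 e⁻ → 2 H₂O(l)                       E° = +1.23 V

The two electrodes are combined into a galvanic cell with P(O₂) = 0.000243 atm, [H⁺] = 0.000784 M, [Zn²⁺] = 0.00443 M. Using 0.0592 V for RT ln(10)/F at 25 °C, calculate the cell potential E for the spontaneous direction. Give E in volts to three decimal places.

O₂/H₂O is the cathode (higher E°), Zn²⁺/Zn the anode: E°cell = +1.23 − (-0.77) = +2.00 V, n = 4.
Overall: O₂(g) + 4 H⁺(aq) + 2 Zn(s) → 2 H₂O(l) + 2 Zn²⁺(aq)
Q = [Zn²⁺]^2 / (P(O₂)·[H⁺]^4); log Q = 11.330.
E = E° − (0.0592/n) log Q = +2.00 − (0.0592/4)(11.330) = +1.832 V.

+1.832 V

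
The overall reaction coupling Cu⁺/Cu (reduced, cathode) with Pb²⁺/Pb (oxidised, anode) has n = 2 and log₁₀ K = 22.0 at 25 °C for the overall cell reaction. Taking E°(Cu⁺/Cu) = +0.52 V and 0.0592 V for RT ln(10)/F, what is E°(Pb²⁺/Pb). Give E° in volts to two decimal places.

-0.13 V

E°cell = (0.0592/n)·log K = (0.0592/2)(22.0) = +0.651 V.
Since Cu⁺/Cu is the cathode and Pb²⁺/Pb the anode, E°cell = E°(Cu⁺/Cu) − E°(Pb²⁺/Pb).
So E°(Pb²⁺/Pb) = E°(Cu⁺/Cu) − E°cell = (+0.52) − (+0.651) = -0.13 V.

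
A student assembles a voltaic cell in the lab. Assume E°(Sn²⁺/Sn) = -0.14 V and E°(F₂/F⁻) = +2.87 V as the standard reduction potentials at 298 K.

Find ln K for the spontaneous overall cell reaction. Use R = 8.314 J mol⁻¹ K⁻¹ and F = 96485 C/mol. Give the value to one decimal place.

234.4

Cathode: F₂/F⁻; anode: Sn²⁺/Sn. E°cell = (+2.87) − (-0.14) = +3.01 V, with n = 2.
ΔG° = −nFE° = −RT ln K, so ln K = nFE°/(RT) = (2)(96485)(+3.01) / ((8.314)(298)) = 234.439.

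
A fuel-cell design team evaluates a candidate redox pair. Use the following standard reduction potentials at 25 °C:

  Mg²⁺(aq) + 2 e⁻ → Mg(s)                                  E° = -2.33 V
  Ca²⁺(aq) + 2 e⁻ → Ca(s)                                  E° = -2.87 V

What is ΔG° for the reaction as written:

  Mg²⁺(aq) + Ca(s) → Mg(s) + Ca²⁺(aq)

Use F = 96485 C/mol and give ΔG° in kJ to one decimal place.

-104.2 kJ

As written, Mg²⁺/Mg is reduced (cathode) and Ca²⁺/Ca is oxidised (anode), so E°cell = (-2.33) − (-2.87) = +0.54 V.
Balancing electrons gives n = 2.
ΔG° = −nFE° = −(2)(96485)(+0.54) = -104,204 J = -104.2 kJ.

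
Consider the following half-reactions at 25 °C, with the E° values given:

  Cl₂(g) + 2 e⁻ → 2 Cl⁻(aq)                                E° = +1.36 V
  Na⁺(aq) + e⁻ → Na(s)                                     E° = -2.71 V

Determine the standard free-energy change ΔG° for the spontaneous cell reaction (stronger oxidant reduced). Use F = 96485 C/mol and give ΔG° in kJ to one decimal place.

Cl₂/Cl⁻ (E° = +1.36 V) is the cathode; Na⁺/Na (E° = -2.71 V) is the anode, so E°cell = +4.07 V.
Balancing electrons gives n = 2 (lcm of 2 and 1).
ΔG° = −nFE° = −(2)(96485)(+4.07) = -785,388 J = -785.4 kJ.

-785.4 kJ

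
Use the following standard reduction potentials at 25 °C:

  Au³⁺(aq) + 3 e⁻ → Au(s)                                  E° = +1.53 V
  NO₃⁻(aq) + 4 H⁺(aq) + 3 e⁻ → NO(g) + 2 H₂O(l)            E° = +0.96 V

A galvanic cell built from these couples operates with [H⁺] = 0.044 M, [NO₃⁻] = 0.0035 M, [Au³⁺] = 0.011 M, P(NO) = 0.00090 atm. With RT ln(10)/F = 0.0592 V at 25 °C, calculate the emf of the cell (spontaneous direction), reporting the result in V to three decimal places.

+0.627 V

Au³⁺/Au is the cathode (higher E°), NO₃⁻/NO the anode: E°cell = +1.53 − (+0.96) = +0.57 V, n = 3.
Overall: Au³⁺(aq) + NO(g) + 2 H₂O(l) → Au(s) + NO₃⁻(aq) + 4 H⁺(aq)
Q = [NO₃⁻]·[H⁺]^4 / ([Au³⁺]·P(NO)); log Q = -2.878.
E = E° − (0.0592/n) log Q = +0.57 − (0.0592/3)(-2.878) = +0.627 V.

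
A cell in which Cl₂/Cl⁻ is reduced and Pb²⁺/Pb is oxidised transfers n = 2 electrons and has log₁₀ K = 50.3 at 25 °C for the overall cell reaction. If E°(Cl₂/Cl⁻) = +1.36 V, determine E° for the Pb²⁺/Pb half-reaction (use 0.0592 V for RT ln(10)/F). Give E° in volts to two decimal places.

E°cell = (0.0592/n)·log K = (0.0592/2)(50.3) = +1.489 V.
Since Cl₂/Cl⁻ is the cathode and Pb²⁺/Pb the anode, E°cell = E°(Cl₂/Cl⁻) − E°(Pb²⁺/Pb).
So E°(Pb²⁺/Pb) = E°(Cl₂/Cl⁻) − E°cell = (+1.36) − (+1.489) = -0.13 V.

-0.13 V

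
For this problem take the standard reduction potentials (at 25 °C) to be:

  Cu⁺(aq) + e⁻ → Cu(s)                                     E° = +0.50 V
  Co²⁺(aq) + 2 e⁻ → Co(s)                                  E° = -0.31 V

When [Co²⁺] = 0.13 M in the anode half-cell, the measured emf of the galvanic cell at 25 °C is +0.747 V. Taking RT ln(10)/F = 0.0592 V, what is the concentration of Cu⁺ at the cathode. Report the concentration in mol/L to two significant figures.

Cu⁺/Cu is the cathode, Co²⁺/Co the anode: E°cell = +0.81 V, n = 2.
Overall reaction: 2 Cu⁺(aq) + Co(s) → 2 Cu(s) + Co²⁺(aq); Q = [Co²⁺]^1/[Cu⁺]^2.
From E = E° − (0.0592/n) log Q: log Q = (E° − E)·n/0.0592 = (+0.81 − (+0.747))·2/0.0592 = 2.1284.
So 2·log[Cu⁺] = 1·log(0.13) − log Q = -0.8861 − (2.1284) = -3.0145; log[Cu⁺] = -3.0145 / 2 = -1.5072; [Cu⁺] = 10^(-1.5072) ≈ 0.031 M.

0.031 M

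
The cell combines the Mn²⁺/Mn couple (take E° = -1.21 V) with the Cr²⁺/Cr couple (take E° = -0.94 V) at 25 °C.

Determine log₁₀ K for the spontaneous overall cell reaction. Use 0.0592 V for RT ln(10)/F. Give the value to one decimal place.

9.1

Cathode: Cr²⁺/Cr; anode: Mn²⁺/Mn. E°cell = +0.27 V, n = 2.
log K = nE°cell / 0.0592 = (2)(+0.27) / 0.0592 = 9.1.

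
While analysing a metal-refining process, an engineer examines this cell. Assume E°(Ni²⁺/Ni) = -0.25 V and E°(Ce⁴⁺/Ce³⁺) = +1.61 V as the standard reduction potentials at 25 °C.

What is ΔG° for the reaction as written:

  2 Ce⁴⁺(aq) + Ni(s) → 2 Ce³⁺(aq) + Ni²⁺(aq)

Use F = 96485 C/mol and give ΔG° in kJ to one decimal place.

-358.9 kJ

As written, Ce⁴⁺/Ce³⁺ is reduced (cathode) and Ni²⁺/Ni is oxidised (anode), so E°cell = (+1.61) − (-0.25) = +1.86 V.
Balancing electrons gives n = 2.
ΔG° = −nFE° = −(2)(96485)(+1.86) = -358,924 J = -358.9 kJ.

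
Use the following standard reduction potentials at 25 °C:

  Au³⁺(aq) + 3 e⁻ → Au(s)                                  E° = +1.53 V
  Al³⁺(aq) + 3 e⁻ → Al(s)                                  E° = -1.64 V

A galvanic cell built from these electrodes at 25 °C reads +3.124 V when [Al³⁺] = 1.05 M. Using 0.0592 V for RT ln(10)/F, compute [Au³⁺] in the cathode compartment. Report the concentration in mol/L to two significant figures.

0.0049 M

Au³⁺/Au is the cathode, Al³⁺/Al the anode: E°cell = +3.17 V, n = 3.
Overall reaction: Au³⁺(aq) + Al(s) → Au(s) + Al³⁺(aq); Q = [Al³⁺]^1/[Au³⁺]^1.
From E = E° − (0.0592/n) log Q: log Q = (E° − E)·n/0.0592 = (+3.17 − (+3.124))·3/0.0592 = 2.3311.
So 1·log[Au³⁺] = 1·log(1.05) − log Q = 0.0212 − (2.3311) = -2.3099; [Au³⁺] = 10^(-2.3099) ≈ 0.0049 M.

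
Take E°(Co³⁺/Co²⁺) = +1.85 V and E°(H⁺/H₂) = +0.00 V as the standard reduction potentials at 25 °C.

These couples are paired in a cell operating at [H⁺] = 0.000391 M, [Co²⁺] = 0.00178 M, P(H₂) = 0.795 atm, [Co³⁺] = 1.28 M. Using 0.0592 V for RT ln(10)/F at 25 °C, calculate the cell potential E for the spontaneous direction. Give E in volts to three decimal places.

+2.218 V

Co³⁺/Co²⁺ is the cathode (higher E°), H⁺/H₂ the anode: E°cell = +1.85 − (+0.00) = +1.85 V, n = 2.
Overall: 2 Co³⁺(aq) + H₂(g) → 2 Co²⁺(aq) + 2 H⁺(aq)
Q = [Co²⁺]^2·[H⁺]^2 / ([Co³⁺]^2·P(H₂)); log Q = -12.430.
E = E° − (0.0592/n) log Q = +1.85 − (0.0592/2)(-12.430) = +2.218 V.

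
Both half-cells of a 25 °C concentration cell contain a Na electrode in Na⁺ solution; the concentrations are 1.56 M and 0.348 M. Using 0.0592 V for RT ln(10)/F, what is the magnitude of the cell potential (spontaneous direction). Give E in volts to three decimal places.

+0.039 V

For a concentration cell E°cell = 0. The 1.56 M side is the cathode (reduction is favoured where [Na⁺] is higher).
With n = 1, E = −(0.0592/1) log([Na⁺]ₐₙ/[Na⁺]꜀ₐₜ) = −(0.0592/1) log(0.348/1.56) = −(0.0592/1)(-0.652) = +0.039 V.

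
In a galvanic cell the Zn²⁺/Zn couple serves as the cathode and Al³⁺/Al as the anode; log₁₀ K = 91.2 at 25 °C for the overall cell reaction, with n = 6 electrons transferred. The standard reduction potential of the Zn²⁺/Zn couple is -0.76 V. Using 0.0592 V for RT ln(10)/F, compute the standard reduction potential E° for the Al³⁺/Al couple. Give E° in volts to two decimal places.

E°cell = (0.0592/n)·log K = (0.0592/6)(91.2) = +0.900 V.
Since Zn²⁺/Zn is the cathode and Al³⁺/Al the anode, E°cell = E°(Zn²⁺/Zn) − E°(Al³⁺/Al).
So E°(Al³⁺/Al) = E°(Zn²⁺/Zn) − E°cell = (-0.76) − (+0.900) = -1.66 V.

-1.66 V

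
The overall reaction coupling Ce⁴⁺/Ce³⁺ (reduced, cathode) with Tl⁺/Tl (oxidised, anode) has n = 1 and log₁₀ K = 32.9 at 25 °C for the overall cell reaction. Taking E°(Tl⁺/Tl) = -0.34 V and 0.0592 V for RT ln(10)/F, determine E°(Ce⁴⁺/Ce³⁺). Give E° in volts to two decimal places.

+1.61 V

E°cell = (0.0592/n)·log K = (0.0592/1)(32.9) = +1.948 V.
Since Ce⁴⁺/Ce³⁺ is the cathode and Tl⁺/Tl the anode, E°cell = E°(Ce⁴⁺/Ce³⁺) − E°(Tl⁺/Tl).
So E°(Ce⁴⁺/Ce³⁺) = E°cell + E°(Tl⁺/Tl) = +1.948 + (-0.34) = +1.61 V.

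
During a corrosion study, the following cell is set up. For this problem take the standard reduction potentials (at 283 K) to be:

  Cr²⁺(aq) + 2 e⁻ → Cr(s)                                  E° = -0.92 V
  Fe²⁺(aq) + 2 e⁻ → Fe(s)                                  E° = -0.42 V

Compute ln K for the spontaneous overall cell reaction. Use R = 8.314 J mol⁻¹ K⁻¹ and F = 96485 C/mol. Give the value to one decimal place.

Cathode: Fe²⁺/Fe; anode: Cr²⁺/Cr. E°cell = (-0.42) − (-0.92) = +0.50 V, with n = 2.
ΔG° = −nFE° = −RT ln K, so ln K = nFE°/(RT) = (2)(96485)(+0.50) / ((8.314)(283)) = 41.008.

41.0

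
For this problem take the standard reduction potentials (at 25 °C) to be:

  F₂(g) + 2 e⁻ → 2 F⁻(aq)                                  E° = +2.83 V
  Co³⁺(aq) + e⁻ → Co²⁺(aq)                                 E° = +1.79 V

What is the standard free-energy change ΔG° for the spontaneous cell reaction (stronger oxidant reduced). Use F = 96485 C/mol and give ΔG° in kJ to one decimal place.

F₂/F⁻ (E° = +2.83 V) is the cathode; Co³⁺/Co²⁺ (E° = +1.79 V) is the anode, so E°cell = +1.04 V.
Balancing electrons gives n = 2 (lcm of 2 and 1).
ΔG° = −nFE° = −(2)(96485)(+1.04) = -200,689 J = -200.7 kJ.

-200.7 kJ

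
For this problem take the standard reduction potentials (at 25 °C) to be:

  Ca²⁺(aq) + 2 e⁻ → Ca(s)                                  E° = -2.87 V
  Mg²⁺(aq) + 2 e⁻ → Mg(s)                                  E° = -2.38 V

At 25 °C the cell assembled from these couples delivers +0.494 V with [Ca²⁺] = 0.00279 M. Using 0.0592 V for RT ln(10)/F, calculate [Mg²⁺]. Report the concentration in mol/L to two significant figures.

0.0038 M

Mg²⁺/Mg is the cathode, Ca²⁺/Ca the anode: E°cell = +0.49 V, n = 2.
Overall reaction: Mg²⁺(aq) + Ca(s) → Mg(s) + Ca²⁺(aq); Q = [Ca²⁺]^1/[Mg²⁺]^1.
From E = E° − (0.0592/n) log Q: log Q = (E° − E)·n/0.0592 = (+0.49 − (+0.494))·2/0.0592 = -0.1351.
So 1·log[Mg²⁺] = 1·log(0.00279) − log Q = -2.5544 − (-0.1351) = -2.4193; [Mg²⁺] = 10^(-2.4193) ≈ 0.0038 M.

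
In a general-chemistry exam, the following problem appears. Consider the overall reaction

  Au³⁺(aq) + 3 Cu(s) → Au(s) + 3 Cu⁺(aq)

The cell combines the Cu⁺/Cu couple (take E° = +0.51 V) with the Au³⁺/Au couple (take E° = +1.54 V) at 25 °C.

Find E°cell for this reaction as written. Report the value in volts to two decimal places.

+1.03 V

The Au³⁺/Au couple has the higher reduction potential, so it is the cathode; Cu⁺/Cu is oxidised at the anode.
E°cell = E°(cathode) − E°(anode) = (+1.54) − (+0.51) = +1.03 V.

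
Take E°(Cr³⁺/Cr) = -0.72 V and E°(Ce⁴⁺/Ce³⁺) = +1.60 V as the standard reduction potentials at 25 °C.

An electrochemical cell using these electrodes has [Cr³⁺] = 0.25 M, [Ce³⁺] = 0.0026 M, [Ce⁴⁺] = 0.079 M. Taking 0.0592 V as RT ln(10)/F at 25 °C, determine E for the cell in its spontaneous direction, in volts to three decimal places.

Ce⁴⁺/Ce³⁺ is the cathode (higher E°), Cr³⁺/Cr the anode: E°cell = +1.60 − (-0.72) = +2.32 V, n = 3.
Overall: 3 Ce⁴⁺(aq) + Cr(s) → 3 Ce³⁺(aq) + Cr³⁺(aq)
Q = [Ce³⁺]^3·[Cr³⁺] / ([Ce⁴⁺]^3); log Q = -5.050.
E = E° − (0.0592/n) log Q = +2.32 − (0.0592/3)(-5.050) = +2.420 V.

+2.420 V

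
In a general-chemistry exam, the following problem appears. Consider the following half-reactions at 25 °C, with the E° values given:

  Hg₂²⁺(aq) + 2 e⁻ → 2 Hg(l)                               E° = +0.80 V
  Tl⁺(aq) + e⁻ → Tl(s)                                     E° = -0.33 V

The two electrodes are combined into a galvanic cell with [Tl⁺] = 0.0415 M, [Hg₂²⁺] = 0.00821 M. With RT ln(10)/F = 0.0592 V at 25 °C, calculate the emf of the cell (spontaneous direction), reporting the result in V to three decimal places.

Hg₂²⁺/Hg is the cathode (higher E°), Tl⁺/Tl the anode: E°cell = +0.80 − (-0.33) = +1.13 V, n = 2.
Overall: Hg₂²⁺(aq) + 2 Tl(s) → 2 Hg(l) + 2 Tl⁺(aq)
Q = [Tl⁺]^2 / ([Hg₂²⁺]); log Q = -0.678.
E = E° − (0.0592/n) log Q = +1.13 − (0.0592/2)(-0.678) = +1.150 V.

+1.150 V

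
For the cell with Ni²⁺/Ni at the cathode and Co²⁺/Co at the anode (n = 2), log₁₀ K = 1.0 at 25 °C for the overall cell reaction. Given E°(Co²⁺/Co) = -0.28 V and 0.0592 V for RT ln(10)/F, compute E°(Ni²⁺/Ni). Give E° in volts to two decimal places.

-0.25 V

E°cell = (0.0592/n)·log K = (0.0592/2)(1.0) = +0.030 V.
Since Ni²⁺/Ni is the cathode and Co²⁺/Co the anode, E°cell = E°(Ni²⁺/Ni) − E°(Co²⁺/Co).
So E°(Ni²⁺/Ni) = E°cell + E°(Co²⁺/Co) = +0.030 + (-0.28) = -0.25 V.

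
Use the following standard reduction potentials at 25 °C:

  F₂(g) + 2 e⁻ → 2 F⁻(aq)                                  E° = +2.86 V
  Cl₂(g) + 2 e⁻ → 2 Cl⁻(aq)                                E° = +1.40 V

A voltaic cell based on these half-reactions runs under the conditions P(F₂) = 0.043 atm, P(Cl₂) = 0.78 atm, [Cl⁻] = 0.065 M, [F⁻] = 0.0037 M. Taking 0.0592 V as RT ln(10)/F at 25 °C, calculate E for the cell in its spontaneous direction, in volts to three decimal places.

F₂/F⁻ is the cathode (higher E°), Cl₂/Cl⁻ the anode: E°cell = +2.86 − (+1.40) = +1.46 V, n = 2.
Overall: F₂(g) + 2 Cl⁻(aq) → 2 F⁻(aq) + Cl₂(g)
Q = [F⁻]^2·P(Cl₂) / (P(F₂)·[Cl⁻]^2); log Q = -1.231.
E = E° − (0.0592/n) log Q = +1.46 − (0.0592/2)(-1.231) = +1.496 V.

+1.496 V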